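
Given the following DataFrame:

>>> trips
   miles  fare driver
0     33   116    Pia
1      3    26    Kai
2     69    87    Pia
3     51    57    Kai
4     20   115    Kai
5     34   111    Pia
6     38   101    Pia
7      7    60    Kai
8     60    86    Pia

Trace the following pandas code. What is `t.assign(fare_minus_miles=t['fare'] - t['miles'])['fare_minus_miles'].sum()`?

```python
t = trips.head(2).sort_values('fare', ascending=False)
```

106

take first 2 rows:
   miles  fare driver
0     33   116    Pia
1      3    26    Kai
sort by fare descending:
   miles  fare driver
0     33   116    Pia
1      3    26    Kai
add column fare_minus_miles = t['fare'] - t['miles']:
   miles  fare driver  fare_minus_miles
0     33   116    Pia                83
1      3    26    Kai                23
Then the sum of column 'fare_minus_miles': 106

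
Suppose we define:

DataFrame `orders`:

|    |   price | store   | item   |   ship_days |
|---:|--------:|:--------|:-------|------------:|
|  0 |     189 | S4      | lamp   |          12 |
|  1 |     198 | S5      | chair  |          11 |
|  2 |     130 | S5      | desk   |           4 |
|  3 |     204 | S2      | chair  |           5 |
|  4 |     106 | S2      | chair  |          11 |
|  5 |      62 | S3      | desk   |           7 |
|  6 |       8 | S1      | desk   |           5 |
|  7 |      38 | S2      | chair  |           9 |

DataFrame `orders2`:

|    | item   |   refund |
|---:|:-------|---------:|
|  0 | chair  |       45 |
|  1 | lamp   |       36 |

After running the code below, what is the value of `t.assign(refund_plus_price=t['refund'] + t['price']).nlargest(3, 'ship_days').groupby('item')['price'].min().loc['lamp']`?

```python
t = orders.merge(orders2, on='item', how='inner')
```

merge on 'item' (how='inner') → 5 rows:
   price store   item  ship_days  refund
0    189    S4   lamp         12      36
1    198    S5  chair         11      45
2    204    S2  chair          5      45
3    106    S2  chair         11      45
4     38    S2  chair          9      45
add column refund_plus_price = t['refund'] + t['price']:
   price store   item  ship_days  refund  refund_plus_price
0    189    S4   lamp         12      36                225
1    198    S5  chair         11      45                243
2    204    S2  chair          5      45                249
3    106    S2  chair         11      45                151
4     38    S2  chair          9      45                 83
take 3 rows with largest ship_days:
   price store   item  ship_days  refund  refund_plus_price
0    189    S4   lamp         12      36                225
1    198    S5  chair         11      45                243
3    106    S2  chair         11      45                151
group by item, min of price:
item
chair    106
lamp     189
Name: price, dtype: int64
So loc['lamp'] = 189.

189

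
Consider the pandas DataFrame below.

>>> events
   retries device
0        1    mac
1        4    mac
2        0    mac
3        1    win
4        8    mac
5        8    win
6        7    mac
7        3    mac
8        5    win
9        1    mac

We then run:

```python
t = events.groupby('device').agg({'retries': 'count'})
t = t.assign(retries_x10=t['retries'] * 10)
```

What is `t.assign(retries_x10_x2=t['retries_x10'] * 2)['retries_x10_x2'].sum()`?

group by device, count of retries:
        retries
device         
mac           7
win           3
add column retries_x10 = t['retries'] * 10:
        retries  retries_x10
device                      
mac           7           70
win           3           30
add column retries_x10_x2 = t['retries_x10'] * 2:
        retries  retries_x10  retries_x10_x2
device                                      
mac           7           70             140
win           3           30              60

200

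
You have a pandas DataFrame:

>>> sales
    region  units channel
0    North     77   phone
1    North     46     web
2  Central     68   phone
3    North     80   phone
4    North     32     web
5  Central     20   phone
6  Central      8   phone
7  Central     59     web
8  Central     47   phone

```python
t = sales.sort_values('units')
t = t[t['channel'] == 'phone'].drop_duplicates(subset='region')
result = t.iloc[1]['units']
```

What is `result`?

77

sort by units:
    region  units channel
6  Central      8   phone
5  Central     20   phone
4    North     32     web
1    North     46     web
8  Central     47   phone
7  Central     59     web
2  Central     68   phone
0    North     77   phone
3    North     80   phone
filter rows where channel == 'phone':
    region  units channel
6  Central      8   phone
5  Central     20   phone
8  Central     47   phone
2  Central     68   phone
0    North     77   phone
3    North     80   phone
drop duplicate region (keep=first):
    region  units channel
6  Central      8   phone
0    North     77   phone
Taking the value at position 1, column 'units' gives 77.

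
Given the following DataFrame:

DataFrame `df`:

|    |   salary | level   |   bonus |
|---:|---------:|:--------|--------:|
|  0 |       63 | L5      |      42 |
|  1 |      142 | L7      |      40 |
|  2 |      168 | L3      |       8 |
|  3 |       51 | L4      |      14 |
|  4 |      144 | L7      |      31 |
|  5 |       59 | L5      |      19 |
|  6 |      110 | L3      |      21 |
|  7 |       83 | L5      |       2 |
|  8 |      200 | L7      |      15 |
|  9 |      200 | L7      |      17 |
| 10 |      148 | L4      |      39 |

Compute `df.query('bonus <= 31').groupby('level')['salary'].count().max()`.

3

filter rows where bonus <= 31:
   salary level  bonus
2     168    L3      8
3      51    L4     14
4     144    L7     31
5      59    L5     19
6     110    L3     21
7      83    L5      2
8     200    L7     15
9     200    L7     17
group by level, count of salary:
level
L3    2
L4    1
L5    2
L7    3
Name: salary, dtype: int64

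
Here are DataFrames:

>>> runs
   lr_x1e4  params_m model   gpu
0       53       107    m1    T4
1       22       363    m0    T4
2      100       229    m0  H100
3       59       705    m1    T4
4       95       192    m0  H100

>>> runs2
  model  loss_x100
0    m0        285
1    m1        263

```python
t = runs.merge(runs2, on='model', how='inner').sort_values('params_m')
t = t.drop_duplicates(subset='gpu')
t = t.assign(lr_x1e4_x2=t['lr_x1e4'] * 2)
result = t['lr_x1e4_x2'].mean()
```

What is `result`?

merge on 'model' (how='inner') → 5 rows:
   lr_x1e4  params_m model   gpu  loss_x100
0       53       107    m1    T4        263
1       22       363    m0    T4        285
2      100       229    m0  H100        285
3       59       705    m1    T4        263
4       95       192    m0  H100        285
sort by params_m:
   lr_x1e4  params_m model   gpu  loss_x100
0       53       107    m1    T4        263
4       95       192    m0  H100        285
2      100       229    m0  H100        285
1       22       363    m0    T4        285
3       59       705    m1    T4        263
drop duplicate gpu (keep=first):
   lr_x1e4  params_m model   gpu  loss_x100
0       53       107    m1    T4        263
4       95       192    m0  H100        285
add column lr_x1e4_x2 = t['lr_x1e4'] * 2:
   lr_x1e4  params_m model   gpu  loss_x100  lr_x1e4_x2
0       53       107    m1    T4        263         106
4       95       192    m0  H100        285         190
The mean of column 'lr_x1e4_x2' is 148.0.

148.0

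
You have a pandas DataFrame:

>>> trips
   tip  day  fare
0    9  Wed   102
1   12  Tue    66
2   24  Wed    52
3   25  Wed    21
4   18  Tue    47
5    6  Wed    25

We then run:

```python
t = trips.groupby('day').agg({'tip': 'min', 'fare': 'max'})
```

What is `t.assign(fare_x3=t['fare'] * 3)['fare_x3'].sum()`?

group by day: min(tip), max(fare):
     tip  fare
day           
Tue   12    66
Wed    6   102
add column fare_x3 = t['fare'] * 3:
     tip  fare  fare_x3
day                    
Tue   12    66      198
Wed    6   102      306
sum of column 'fare_x3' → 504

504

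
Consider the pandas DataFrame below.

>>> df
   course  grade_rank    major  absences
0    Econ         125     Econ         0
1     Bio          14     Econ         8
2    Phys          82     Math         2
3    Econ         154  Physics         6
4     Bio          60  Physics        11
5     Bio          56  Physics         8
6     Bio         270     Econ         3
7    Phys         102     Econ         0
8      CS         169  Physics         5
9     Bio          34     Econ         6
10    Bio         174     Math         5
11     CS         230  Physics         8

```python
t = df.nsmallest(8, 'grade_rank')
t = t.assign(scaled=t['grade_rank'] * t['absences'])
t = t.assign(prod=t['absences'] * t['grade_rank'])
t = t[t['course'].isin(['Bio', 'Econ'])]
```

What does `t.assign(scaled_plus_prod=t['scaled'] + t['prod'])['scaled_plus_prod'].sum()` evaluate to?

take 8 rows with smallest grade_rank:
  course  grade_rank    major  absences
1    Bio          14     Econ         8
9    Bio          34     Econ         6
5    Bio          56  Physics         8
4    Bio          60  Physics        11
2   Phys          82     Math         2
7   Phys         102     Econ         0
0   Econ         125     Econ         0
3   Econ         154  Physics         6
add column scaled = t['grade_rank'] * t['absences']:
  course  grade_rank    major  absences  scaled
1    Bio          14     Econ         8     112
9    Bio          34     Econ         6     204
5    Bio          56  Physics         8     448
4    Bio          60  Physics        11     660
2   Phys          82     Math         2     164
7   Phys         102     Econ         0       0
0   Econ         125     Econ         0       0
3   Econ         154  Physics         6     924
add column prod = t['absences'] * t['grade_rank']:
  course  grade_rank    major  absences  scaled  prod
1    Bio          14     Econ         8     112   112
9    Bio          34     Econ         6     204   204
5    Bio          56  Physics         8     448   448
4    Bio          60  Physics        11     660   660
2   Phys          82     Math         2     164   164
7   Phys         102     Econ         0       0     0
0   Econ         125     Econ         0       0     0
3   Econ         154  Physics         6     924   924
filter rows where course in ['Bio', 'Econ']:
  course  grade_rank    major  absences  scaled  prod
1    Bio          14     Econ         8     112   112
9    Bio          34     Econ         6     204   204
5    Bio          56  Physics         8     448   448
4    Bio          60  Physics        11     660   660
0   Econ         125     Econ         0       0     0
3   Econ         154  Physics         6     924   924
add column scaled_plus_prod = t['scaled'] + t['prod']:
  course  grade_rank    major  absences  scaled  prod  scaled_plus_prod
1    Bio          14     Econ         8     112   112               224
9    Bio          34     Econ         6     204   204               408
5    Bio          56  Physics         8     448   448               896
4    Bio          60  Physics        11     660   660              1320
0   Econ         125     Econ         0       0     0                 0
3   Econ         154  Physics         6     924   924              1848
Then the sum of column 'scaled_plus_prod': 4696

4696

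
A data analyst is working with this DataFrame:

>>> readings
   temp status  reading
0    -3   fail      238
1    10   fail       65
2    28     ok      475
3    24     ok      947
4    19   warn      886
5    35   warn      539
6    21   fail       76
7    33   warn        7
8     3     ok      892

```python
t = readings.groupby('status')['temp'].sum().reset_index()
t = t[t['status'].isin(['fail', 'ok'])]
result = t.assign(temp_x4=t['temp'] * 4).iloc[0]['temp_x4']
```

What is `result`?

group by status, sum of temp:
status
fail    28
ok      55
warn    87
Name: temp, dtype: int64
reset_index():
  status  temp
0   fail    28
1     ok    55
2   warn    87
filter rows where status in ['fail', 'ok']:
  status  temp
0   fail    28
1     ok    55
add column temp_x4 = t['temp'] * 4:
  status  temp  temp_x4
0   fail    28      112
1     ok    55      220
Then the value at position 0, column 'temp_x4': 112

112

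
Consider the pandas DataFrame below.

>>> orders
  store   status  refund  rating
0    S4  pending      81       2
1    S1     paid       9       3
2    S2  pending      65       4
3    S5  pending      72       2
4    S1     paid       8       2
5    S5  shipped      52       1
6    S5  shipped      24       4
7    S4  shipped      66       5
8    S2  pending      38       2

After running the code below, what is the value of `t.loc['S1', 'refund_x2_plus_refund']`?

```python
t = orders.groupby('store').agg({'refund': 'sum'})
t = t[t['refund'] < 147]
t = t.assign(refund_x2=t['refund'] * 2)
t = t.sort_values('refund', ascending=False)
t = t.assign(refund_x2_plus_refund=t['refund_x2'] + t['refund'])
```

group by store, sum of refund:
       refund
store        
S1         17
S2        103
S4        147
S5        148
filter rows where refund < 147:
       refund
store        
S1         17
S2        103
add column refund_x2 = t['refund'] * 2:
       refund  refund_x2
store                   
S1         17         34
S2        103        206
sort by refund descending:
       refund  refund_x2
store                   
S2        103        206
S1         17         34
add column refund_x2_plus_refund = t['refund_x2'] + t['refund']:
       refund  refund_x2  refund_x2_plus_refund
store                                          
S2        103        206                    309
S1         17         34                     51

51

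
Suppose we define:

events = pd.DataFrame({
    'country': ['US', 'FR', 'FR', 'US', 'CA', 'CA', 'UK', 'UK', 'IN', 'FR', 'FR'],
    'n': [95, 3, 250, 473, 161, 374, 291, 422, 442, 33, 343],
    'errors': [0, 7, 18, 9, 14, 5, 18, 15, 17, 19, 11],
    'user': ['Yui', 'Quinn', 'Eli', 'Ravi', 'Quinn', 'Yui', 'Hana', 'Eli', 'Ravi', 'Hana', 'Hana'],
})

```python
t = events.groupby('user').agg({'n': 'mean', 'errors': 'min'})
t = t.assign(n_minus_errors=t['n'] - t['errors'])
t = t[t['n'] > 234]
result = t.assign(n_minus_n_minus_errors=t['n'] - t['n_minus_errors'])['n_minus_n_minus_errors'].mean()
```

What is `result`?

8.0

group by user: mean(n), min(errors):
                n  errors
user                     
Eli    336.000000      15
Hana   222.333333      11
Quinn   82.000000       7
Ravi   457.500000       9
Yui    234.500000       0
add column n_minus_errors = t['n'] - t['errors']:
                n  errors  n_minus_errors
user                                     
Eli    336.000000      15      321.000000
Hana   222.333333      11      211.333333
Quinn   82.000000       7       75.000000
Ravi   457.500000       9      448.500000
Yui    234.500000       0      234.500000
filter rows where n > 234:
          n  errors  n_minus_errors
user                               
Eli   336.0      15           321.0
Ravi  457.5       9           448.5
Yui   234.5       0           234.5
add column n_minus_n_minus_errors = t['n'] - t['n_minus_errors']:
          n  errors  n_minus_errors  n_minus_n_minus_errors
user                                                       
Eli   336.0      15           321.0                    15.0
Ravi  457.5       9           448.5                     9.0
Yui   234.5       0           234.5                     0.0
Taking the mean of column 'n_minus_n_minus_errors' gives 8.0.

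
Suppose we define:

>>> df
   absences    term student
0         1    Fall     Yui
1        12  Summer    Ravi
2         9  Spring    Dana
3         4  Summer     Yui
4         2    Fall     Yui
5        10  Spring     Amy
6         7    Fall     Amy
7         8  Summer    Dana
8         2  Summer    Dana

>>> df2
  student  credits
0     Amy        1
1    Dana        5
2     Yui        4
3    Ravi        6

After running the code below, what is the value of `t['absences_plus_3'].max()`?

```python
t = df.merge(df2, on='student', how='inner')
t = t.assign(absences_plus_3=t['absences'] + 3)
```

merge on 'student' (how='inner') → 9 rows:
   absences    term student  credits
0         1    Fall     Yui        4
1        12  Summer    Ravi        6
2         9  Spring    Dana        5
3         4  Summer     Yui        4
4         2    Fall     Yui        4
5        10  Spring     Amy        1
6         7    Fall     Amy        1
7         8  Summer    Dana        5
8         2  Summer    Dana        5
add column absences_plus_3 = t['absences'] + 3:
   absences    term student  credits  absences_plus_3
0         1    Fall     Yui        4                4
1        12  Summer    Ravi        6               15
2         9  Spring    Dana        5               12
3         4  Summer     Yui        4                7
4         2    Fall     Yui        4                5
5        10  Spring     Amy        1               13
6         7    Fall     Amy        1               10
7         8  Summer    Dana        5               11
8         2  Summer    Dana        5                5
max of column 'absences_plus_3' → 15

15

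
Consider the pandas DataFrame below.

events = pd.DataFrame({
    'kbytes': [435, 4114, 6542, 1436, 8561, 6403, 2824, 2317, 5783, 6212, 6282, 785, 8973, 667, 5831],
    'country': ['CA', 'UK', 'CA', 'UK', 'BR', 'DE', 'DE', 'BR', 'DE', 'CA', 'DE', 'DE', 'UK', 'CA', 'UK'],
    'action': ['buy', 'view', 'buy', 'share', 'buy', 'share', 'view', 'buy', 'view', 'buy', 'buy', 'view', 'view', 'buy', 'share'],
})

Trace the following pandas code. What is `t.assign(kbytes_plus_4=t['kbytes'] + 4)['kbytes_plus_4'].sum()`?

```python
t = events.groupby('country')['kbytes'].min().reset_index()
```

group by country, min of kbytes:
country
BR    2317
CA     435
DE     785
UK    1436
Name: kbytes, dtype: int64
reset_index():
  country  kbytes
0      BR    2317
1      CA     435
2      DE     785
3      UK    1436
add column kbytes_plus_4 = t['kbytes'] + 4:
  country  kbytes  kbytes_plus_4
0      BR    2317           2321
1      CA     435            439
2      DE     785            789
3      UK    1436           1440
Then the sum of column 'kbytes_plus_4': 4989

4989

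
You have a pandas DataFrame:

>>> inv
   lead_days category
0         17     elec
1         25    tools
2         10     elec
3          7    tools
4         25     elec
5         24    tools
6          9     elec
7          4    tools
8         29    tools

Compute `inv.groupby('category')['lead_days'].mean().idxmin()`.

group by category, mean of lead_days:
category
elec     15.25
tools    17.80
Name: lead_days, dtype: float64
Hence elec.

elec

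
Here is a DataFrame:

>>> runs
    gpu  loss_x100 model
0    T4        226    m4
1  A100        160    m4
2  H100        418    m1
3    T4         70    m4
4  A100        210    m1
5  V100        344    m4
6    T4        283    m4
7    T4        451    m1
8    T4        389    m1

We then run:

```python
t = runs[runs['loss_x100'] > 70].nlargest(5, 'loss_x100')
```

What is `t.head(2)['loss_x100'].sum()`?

filter rows where loss_x100 > 70:
    gpu  loss_x100 model
0    T4        226    m4
1  A100        160    m4
2  H100        418    m1
4  A100        210    m1
5  V100        344    m4
6    T4        283    m4
7    T4        451    m1
8    T4        389    m1
take 5 rows with largest loss_x100:
    gpu  loss_x100 model
7    T4        451    m1
2  H100        418    m1
8    T4        389    m1
5  V100        344    m4
6    T4        283    m4
take first 2 rows:
    gpu  loss_x100 model
7    T4        451    m1
2  H100        418    m1

869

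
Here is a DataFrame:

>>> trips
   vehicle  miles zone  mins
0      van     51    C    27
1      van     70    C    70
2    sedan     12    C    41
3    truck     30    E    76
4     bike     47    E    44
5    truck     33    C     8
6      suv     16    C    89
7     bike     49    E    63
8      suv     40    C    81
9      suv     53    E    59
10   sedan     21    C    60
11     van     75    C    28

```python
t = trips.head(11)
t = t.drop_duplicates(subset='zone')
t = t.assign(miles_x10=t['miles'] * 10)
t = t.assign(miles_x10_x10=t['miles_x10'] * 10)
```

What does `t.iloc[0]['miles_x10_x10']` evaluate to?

5100

take first 11 rows:
   vehicle  miles zone  mins
0      van     51    C    27
1      van     70    C    70
2    sedan     12    C    41
3    truck     30    E    76
4     bike     47    E    44
5    truck     33    C     8
6      suv     16    C    89
7     bike     49    E    63
8      suv     40    C    81
9      suv     53    E    59
10   sedan     21    C    60
drop duplicate zone (keep=first):
  vehicle  miles zone  mins
0     van     51    C    27
3   truck     30    E    76
add column miles_x10 = t['miles'] * 10:
  vehicle  miles zone  mins  miles_x10
0     van     51    C    27        510
3   truck     30    E    76        300
add column miles_x10_x10 = t['miles_x10'] * 10:
  vehicle  miles zone  mins  miles_x10  miles_x10_x10
0     van     51    C    27        510           5100
3   truck     30    E    76        300           3000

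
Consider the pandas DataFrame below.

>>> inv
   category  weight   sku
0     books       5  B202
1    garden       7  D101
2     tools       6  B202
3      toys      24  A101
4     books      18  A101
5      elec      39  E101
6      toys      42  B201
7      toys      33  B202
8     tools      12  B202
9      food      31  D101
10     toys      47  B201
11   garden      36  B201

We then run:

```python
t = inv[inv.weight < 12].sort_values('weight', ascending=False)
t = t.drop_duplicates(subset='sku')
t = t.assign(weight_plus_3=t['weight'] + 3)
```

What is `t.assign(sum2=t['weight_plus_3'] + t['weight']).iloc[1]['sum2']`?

filter rows where weight < 12:
  category  weight   sku
0    books       5  B202
1   garden       7  D101
2    tools       6  B202
sort by weight descending:
  category  weight   sku
1   garden       7  D101
2    tools       6  B202
0    books       5  B202
drop duplicate sku (keep=first):
  category  weight   sku
1   garden       7  D101
2    tools       6  B202
add column weight_plus_3 = t['weight'] + 3:
  category  weight   sku  weight_plus_3
1   garden       7  D101             10
2    tools       6  B202              9
add column sum2 = t['weight_plus_3'] + t['weight']:
  category  weight   sku  weight_plus_3  sum2
1   garden       7  D101             10    17
2    tools       6  B202              9    15
Hence 15.

15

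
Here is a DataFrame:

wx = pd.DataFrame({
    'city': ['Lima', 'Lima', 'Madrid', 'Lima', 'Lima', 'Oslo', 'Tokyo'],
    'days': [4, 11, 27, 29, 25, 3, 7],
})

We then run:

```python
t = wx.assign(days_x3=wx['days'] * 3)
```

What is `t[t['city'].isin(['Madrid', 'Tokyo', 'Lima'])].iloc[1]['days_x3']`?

add column days_x3 = wx['days'] * 3:
     city  days  days_x3
0    Lima     4       12
1    Lima    11       33
2  Madrid    27       81
3    Lima    29       87
4    Lima    25       75
5    Oslo     3        9
6   Tokyo     7       21
filter rows where city in ['Madrid', 'Tokyo', 'Lima']:
     city  days  days_x3
0    Lima     4       12
1    Lima    11       33
2  Madrid    27       81
3    Lima    29       87
4    Lima    25       75
6   Tokyo     7       21

33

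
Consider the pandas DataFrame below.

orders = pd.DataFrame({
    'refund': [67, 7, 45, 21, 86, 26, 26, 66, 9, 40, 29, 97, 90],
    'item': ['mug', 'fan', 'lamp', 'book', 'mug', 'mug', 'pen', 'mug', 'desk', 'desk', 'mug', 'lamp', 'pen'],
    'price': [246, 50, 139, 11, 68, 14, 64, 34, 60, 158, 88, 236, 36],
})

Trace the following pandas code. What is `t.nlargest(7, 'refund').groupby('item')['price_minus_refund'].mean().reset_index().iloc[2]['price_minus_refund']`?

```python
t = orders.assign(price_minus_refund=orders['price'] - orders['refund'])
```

43.0

add column price_minus_refund = orders['price'] - orders['refund']:
    refund  item  price  price_minus_refund
0       67   mug    246                 179
1        7   fan     50                  43
2       45  lamp    139                  94
3       21  book     11                 -10
4       86   mug     68                 -18
5       26   mug     14                 -12
6       26   pen     64                  38
7       66   mug     34                 -32
8        9  desk     60                  51
9       40  desk    158                 118
10      29   mug     88                  59
11      97  lamp    236                 139
12      90   pen     36                 -54
take 7 rows with largest refund:
    refund  item  price  price_minus_refund
11      97  lamp    236                 139
12      90   pen     36                 -54
4       86   mug     68                 -18
0       67   mug    246                 179
7       66   mug     34                 -32
2       45  lamp    139                  94
9       40  desk    158                 118
group by item, mean of price_minus_refund:
item
desk    118.0
lamp    116.5
mug      43.0
pen     -54.0
Name: price_minus_refund, dtype: float64
reset_index():
   item  price_minus_refund
0  desk               118.0
1  lamp               116.5
2   mug                43.0
3   pen               -54.0
So iloc[2]['price_minus_refund'] = 43.0.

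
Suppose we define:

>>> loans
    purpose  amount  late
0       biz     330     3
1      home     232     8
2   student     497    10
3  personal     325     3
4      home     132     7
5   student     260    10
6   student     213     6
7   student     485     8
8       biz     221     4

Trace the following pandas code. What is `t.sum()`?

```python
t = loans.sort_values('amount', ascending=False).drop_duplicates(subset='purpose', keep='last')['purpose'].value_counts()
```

4

sort by amount descending:
    purpose  amount  late
2   student     497    10
7   student     485     8
0       biz     330     3
3  personal     325     3
5   student     260    10
1      home     232     8
8       biz     221     4
6   student     213     6
4      home     132     7
drop duplicate purpose (keep=last):
    purpose  amount  late
3  personal     325     3
8       biz     221     4
6   student     213     6
4      home     132     7
value_counts of purpose:
purpose
personal    1
biz         1
student     1
home        1
Name: count, dtype: int64
Taking the sum of the resulting series gives 4.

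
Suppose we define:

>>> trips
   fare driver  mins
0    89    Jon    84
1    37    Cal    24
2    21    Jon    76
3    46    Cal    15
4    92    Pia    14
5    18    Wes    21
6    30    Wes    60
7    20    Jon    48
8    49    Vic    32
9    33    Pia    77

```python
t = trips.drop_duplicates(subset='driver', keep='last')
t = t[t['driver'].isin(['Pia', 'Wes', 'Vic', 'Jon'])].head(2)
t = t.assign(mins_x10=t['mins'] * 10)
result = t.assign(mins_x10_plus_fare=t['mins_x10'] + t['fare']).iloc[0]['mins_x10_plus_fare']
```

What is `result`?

630

drop duplicate driver (keep=last):
   fare driver  mins
3    46    Cal    15
6    30    Wes    60
7    20    Jon    48
8    49    Vic    32
9    33    Pia    77
filter rows where driver in ['Pia', 'Wes', 'Vic', 'Jon']:
   fare driver  mins
6    30    Wes    60
7    20    Jon    48
8    49    Vic    32
9    33    Pia    77
take first 2 rows:
   fare driver  mins
6    30    Wes    60
7    20    Jon    48
add column mins_x10 = t['mins'] * 10:
   fare driver  mins  mins_x10
6    30    Wes    60       600
7    20    Jon    48       480
add column mins_x10_plus_fare = t['mins_x10'] + t['fare']:
   fare driver  mins  mins_x10  mins_x10_plus_fare
6    30    Wes    60       600                 630
7    20    Jon    48       480                 500
Taking the value at position 0, column 'mins_x10_plus_fare' gives 630.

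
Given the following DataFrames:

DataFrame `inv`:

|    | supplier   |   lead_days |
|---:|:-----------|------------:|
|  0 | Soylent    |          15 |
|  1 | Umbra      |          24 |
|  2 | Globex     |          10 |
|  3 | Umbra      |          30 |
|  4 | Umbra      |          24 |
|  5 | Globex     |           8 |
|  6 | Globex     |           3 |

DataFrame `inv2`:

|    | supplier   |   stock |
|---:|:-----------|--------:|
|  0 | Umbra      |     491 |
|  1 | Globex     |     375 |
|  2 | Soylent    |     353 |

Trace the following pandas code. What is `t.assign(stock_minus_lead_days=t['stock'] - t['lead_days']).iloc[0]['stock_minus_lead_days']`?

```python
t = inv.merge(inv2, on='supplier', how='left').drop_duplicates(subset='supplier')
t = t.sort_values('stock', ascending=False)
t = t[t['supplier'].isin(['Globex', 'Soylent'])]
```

365

merge on 'supplier' (how='left') → 7 rows:
  supplier  lead_days  stock
0  Soylent         15    353
1    Umbra         24    491
2   Globex         10    375
3    Umbra         30    491
4    Umbra         24    491
5   Globex          8    375
6   Globex          3    375
drop duplicate supplier (keep=first):
  supplier  lead_days  stock
0  Soylent         15    353
1    Umbra         24    491
2   Globex         10    375
sort by stock descending:
  supplier  lead_days  stock
1    Umbra         24    491
2   Globex         10    375
0  Soylent         15    353
filter rows where supplier in ['Globex', 'Soylent']:
  supplier  lead_days  stock
2   Globex         10    375
0  Soylent         15    353
add column stock_minus_lead_days = t['stock'] - t['lead_days']:
  supplier  lead_days  stock  stock_minus_lead_days
2   Globex         10    375                    365
0  Soylent         15    353                    338
value at position 0, column 'stock_minus_lead_days' → 365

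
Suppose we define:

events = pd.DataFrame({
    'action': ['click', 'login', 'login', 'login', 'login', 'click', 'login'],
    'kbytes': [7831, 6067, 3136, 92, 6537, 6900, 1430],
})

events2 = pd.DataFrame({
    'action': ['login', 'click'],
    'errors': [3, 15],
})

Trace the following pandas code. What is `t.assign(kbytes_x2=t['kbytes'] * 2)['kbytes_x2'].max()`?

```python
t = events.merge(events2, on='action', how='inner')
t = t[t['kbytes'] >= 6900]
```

15662

merge on 'action' (how='inner') → 7 rows:
  action  kbytes  errors
0  click    7831      15
1  login    6067       3
2  login    3136       3
3  login      92       3
4  login    6537       3
5  click    6900      15
6  login    1430       3
filter rows where kbytes >= 6900:
  action  kbytes  errors
0  click    7831      15
5  click    6900      15
add column kbytes_x2 = t['kbytes'] * 2:
  action  kbytes  errors  kbytes_x2
0  click    7831      15      15662
5  click    6900      15      13800
Reading off the max of column 'kbytes_x2', we get 15662.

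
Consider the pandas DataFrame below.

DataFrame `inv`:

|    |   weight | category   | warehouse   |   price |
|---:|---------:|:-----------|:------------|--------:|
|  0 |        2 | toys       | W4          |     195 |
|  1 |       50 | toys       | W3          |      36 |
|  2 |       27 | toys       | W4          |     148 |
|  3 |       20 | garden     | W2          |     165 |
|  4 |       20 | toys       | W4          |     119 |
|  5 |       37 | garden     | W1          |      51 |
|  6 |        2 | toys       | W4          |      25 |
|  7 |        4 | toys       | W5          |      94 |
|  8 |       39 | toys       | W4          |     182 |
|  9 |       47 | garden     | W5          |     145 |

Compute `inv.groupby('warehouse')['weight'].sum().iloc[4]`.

51

group by warehouse, sum of weight:
warehouse
W1    37
W2    20
W3    50
W4    90
W5    51
Name: weight, dtype: int64
Taking the value at position 4 gives 51.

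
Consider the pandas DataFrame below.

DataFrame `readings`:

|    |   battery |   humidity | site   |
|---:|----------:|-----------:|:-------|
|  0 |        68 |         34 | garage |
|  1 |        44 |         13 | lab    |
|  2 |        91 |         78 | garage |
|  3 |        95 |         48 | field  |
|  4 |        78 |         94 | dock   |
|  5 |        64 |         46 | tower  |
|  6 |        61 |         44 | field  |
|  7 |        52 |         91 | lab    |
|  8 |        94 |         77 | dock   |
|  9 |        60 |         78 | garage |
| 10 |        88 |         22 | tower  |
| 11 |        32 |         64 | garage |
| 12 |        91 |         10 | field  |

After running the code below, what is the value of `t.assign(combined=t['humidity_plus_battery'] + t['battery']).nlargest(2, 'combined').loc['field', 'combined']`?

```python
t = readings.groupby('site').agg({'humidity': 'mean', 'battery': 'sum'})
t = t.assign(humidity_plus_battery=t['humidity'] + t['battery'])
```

group by site: mean(humidity), sum(battery):
        humidity  battery
site                     
dock        85.5      172
field       34.0      247
garage      63.5      251
lab         52.0       96
tower       34.0      152
add column humidity_plus_battery = t['humidity'] + t['battery']:
        humidity  battery  humidity_plus_battery
site                                            
dock        85.5      172                  257.5
field       34.0      247                  281.0
garage      63.5      251                  314.5
lab         52.0       96                  148.0
tower       34.0      152                  186.0
add column combined = t['humidity_plus_battery'] + t['battery']:
        humidity  battery  humidity_plus_battery  combined
site                                                      
dock        85.5      172                  257.5     429.5
field       34.0      247                  281.0     528.0
garage      63.5      251                  314.5     565.5
lab         52.0       96                  148.0     244.0
tower       34.0      152                  186.0     338.0
take 2 rows with largest combined:
        humidity  battery  humidity_plus_battery  combined
site                                                      
garage      63.5      251                  314.5     565.5
field       34.0      247                  281.0     528.0
Hence 528.0.

528.0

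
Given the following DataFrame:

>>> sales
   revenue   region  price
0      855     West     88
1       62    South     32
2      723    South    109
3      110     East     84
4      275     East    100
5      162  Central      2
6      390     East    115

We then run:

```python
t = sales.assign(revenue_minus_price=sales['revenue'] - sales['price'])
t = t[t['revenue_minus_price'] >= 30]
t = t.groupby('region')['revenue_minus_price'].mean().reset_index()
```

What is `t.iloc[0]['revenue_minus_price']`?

160.0

add column revenue_minus_price = sales['revenue'] - sales['price']:
   revenue   region  price  revenue_minus_price
0      855     West     88                  767
1       62    South     32                   30
2      723    South    109                  614
3      110     East     84                   26
4      275     East    100                  175
5      162  Central      2                  160
6      390     East    115                  275
filter rows where revenue_minus_price >= 30:
   revenue   region  price  revenue_minus_price
0      855     West     88                  767
1       62    South     32                   30
2      723    South    109                  614
4      275     East    100                  175
5      162  Central      2                  160
6      390     East    115                  275
group by region, mean of revenue_minus_price:
region
Central    160.0
East       225.0
South      322.0
West       767.0
Name: revenue_minus_price, dtype: float64
reset_index():
    region  revenue_minus_price
0  Central                160.0
1     East                225.0
2    South                322.0
3     West                767.0
value at position 0, column 'revenue_minus_price' → 160.0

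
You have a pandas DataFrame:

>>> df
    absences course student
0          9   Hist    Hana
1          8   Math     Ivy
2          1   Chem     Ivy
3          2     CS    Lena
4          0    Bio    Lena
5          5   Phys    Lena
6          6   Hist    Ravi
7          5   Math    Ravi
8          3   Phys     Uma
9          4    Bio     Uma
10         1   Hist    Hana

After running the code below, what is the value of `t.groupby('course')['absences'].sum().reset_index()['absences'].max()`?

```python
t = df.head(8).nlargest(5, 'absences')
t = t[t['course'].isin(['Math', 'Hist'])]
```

15

take first 8 rows:
   absences course student
0         9   Hist    Hana
1         8   Math     Ivy
2         1   Chem     Ivy
3         2     CS    Lena
4         0    Bio    Lena
5         5   Phys    Lena
6         6   Hist    Ravi
7         5   Math    Ravi
take 5 rows with largest absences:
   absences course student
0         9   Hist    Hana
1         8   Math     Ivy
6         6   Hist    Ravi
5         5   Phys    Lena
7         5   Math    Ravi
filter rows where course in ['Math', 'Hist']:
   absences course student
0         9   Hist    Hana
1         8   Math     Ivy
6         6   Hist    Ravi
7         5   Math    Ravi
group by course, sum of absences:
course
Hist    15
Math    13
Name: absences, dtype: int64
reset_index():
  course  absences
0   Hist        15
1   Math        13
The max of column 'absences' is 15.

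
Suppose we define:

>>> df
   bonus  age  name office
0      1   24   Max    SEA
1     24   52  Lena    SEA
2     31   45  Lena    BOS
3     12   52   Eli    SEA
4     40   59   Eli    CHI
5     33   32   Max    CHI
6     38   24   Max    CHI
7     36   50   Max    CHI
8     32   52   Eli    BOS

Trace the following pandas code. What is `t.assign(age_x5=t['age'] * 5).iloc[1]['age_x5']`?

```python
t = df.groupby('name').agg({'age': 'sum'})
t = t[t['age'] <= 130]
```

group by name, sum of age:
      age
name     
Eli   163
Lena   97
Max   130
filter rows where age <= 130:
      age
name     
Lena   97
Max   130
add column age_x5 = t['age'] * 5:
      age  age_x5
name             
Lena   97     485
Max   130     650
The value at position 1, column 'age_x5' is 650.

650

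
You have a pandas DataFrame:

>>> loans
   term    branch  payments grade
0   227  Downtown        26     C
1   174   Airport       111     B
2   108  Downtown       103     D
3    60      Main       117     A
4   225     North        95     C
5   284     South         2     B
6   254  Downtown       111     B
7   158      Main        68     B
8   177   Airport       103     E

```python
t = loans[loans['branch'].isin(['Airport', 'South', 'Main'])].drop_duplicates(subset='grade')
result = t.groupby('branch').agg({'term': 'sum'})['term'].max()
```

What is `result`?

351

filter rows where branch in ['Airport', 'South', 'Main']:
   term   branch  payments grade
1   174  Airport       111     B
3    60     Main       117     A
5   284    South         2     B
7   158     Main        68     B
8   177  Airport       103     E
drop duplicate grade (keep=first):
   term   branch  payments grade
1   174  Airport       111     B
3    60     Main       117     A
8   177  Airport       103     E
group by branch, sum of term:
         term
branch       
Airport   351
Main       60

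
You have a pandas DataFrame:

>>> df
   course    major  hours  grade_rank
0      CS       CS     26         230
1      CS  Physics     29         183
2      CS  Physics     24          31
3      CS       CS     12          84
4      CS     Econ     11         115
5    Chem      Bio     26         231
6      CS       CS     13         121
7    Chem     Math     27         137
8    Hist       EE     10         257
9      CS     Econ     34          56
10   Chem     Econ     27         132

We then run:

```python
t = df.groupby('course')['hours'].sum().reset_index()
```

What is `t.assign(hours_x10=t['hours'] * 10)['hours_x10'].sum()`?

2390

group by course, sum of hours:
course
CS      149
Chem     80
Hist     10
Name: hours, dtype: int64
reset_index():
  course  hours
0     CS    149
1   Chem     80
2   Hist     10
add column hours_x10 = t['hours'] * 10:
  course  hours  hours_x10
0     CS    149       1490
1   Chem     80        800
2   Hist     10        100
The sum of column 'hours_x10' is 2390.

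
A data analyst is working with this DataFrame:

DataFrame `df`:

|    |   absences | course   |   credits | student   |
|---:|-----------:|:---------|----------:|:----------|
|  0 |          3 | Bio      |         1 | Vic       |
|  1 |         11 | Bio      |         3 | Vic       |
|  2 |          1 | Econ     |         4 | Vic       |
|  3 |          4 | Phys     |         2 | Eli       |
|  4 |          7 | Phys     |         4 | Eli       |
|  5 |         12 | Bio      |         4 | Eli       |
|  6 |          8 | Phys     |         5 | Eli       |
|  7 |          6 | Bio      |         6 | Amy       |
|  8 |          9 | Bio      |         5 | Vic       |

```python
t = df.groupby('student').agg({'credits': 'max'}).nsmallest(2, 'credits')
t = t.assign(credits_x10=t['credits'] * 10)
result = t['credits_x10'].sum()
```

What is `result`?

100

group by student, max of credits:
         credits
student         
Amy            6
Eli            5
Vic            5
take 2 rows with smallest credits:
         credits
student         
Eli            5
Vic            5
add column credits_x10 = t['credits'] * 10:
         credits  credits_x10
student                      
Eli            5           50
Vic            5           50
So sum() = 100.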